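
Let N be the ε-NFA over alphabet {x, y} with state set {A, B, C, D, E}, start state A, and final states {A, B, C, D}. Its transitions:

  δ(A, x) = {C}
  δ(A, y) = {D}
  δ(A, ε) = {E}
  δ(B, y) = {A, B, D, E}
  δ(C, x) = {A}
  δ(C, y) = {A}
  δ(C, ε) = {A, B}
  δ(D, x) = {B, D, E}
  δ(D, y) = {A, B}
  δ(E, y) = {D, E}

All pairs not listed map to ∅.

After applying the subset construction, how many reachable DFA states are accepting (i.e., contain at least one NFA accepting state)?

Start state of the DFA: {A, E} (ε-closure of the NFA start).
{A, E} --x--> {A, B, C, E}  [new]
{A, E} --y--> {D, E}  [new]
{A, B, C, E} --x--> {A, B, C, E}  [seen]
{A, B, C, E} --y--> {A, B, D, E}  [new]
{D, E} --x--> {B, D, E}  [new]
{D, E} --y--> {A, B, D, E}  [seen]
{A, B, D, E} --x--> {A, B, C, D, E}  [new]
{A, B, D, E} --y--> {A, B, D, E}  [seen]
{B, D, E} --x--> {B, D, E}  [seen]
{B, D, E} --y--> {A, B, D, E}  [seen]
{A, B, C, D, E} --x--> {A, B, C, D, E}  [seen]
{A, B, C, D, E} --y--> {A, B, D, E}  [seen]
Reachable DFA states: {A, E}, {A, B, C, E}, {D, E}, {A, B, D, E}, {B, D, E}, {A, B, C, D, E}.
Accepting DFA states (contain an NFA accepting state): {A, E}, {A, B, C, E}, {D, E}, {A, B, D, E}, {B, D, E}, {A, B, C, D, E}.

6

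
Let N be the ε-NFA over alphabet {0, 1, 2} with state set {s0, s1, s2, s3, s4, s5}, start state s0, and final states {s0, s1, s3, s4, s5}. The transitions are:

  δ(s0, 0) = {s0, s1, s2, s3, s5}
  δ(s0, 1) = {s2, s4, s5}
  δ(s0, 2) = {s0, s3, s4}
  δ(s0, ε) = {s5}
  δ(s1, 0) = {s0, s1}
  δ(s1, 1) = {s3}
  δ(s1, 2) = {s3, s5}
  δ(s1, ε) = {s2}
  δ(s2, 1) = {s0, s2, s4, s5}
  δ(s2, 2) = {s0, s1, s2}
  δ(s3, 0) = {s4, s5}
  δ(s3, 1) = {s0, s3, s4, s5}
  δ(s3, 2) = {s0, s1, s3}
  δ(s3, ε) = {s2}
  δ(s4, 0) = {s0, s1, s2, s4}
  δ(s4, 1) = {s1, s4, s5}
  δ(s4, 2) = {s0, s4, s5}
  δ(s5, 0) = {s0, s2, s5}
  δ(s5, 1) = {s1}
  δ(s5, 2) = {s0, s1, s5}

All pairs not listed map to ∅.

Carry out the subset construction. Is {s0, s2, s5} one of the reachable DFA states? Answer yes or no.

no

Start state of the DFA: {s0, s5} (ε-closure of the NFA start).
{s0, s5} --0--> {s0, s1, s2, s3, s5}  [new]
{s0, s5} --1--> {s1, s2, s4, s5}  [new]
{s0, s5} --2--> {s0, s1, s2, s3, s4, s5}  [new]
{s0, s1, s2, s3, s5} --0--> {s0, s1, s2, s3, s4, s5}  [seen]
{s0, s1, s2, s3, s5} --1--> {s0, s1, s2, s3, s4, s5}  [seen]
{s0, s1, s2, s3, s5} --2--> {s0, s1, s2, s3, s4, s5}  [seen]
{s1, s2, s4, s5} --0--> {s0, s1, s2, s4, s5}  [new]
{s1, s2, s4, s5} --1--> {s0, s1, s2, s3, s4, s5}  [seen]
{s1, s2, s4, s5} --2--> {s0, s1, s2, s3, s4, s5}  [seen]
{s0, s1, s2, s3, s4, s5} --0--> {s0, s1, s2, s3, s4, s5}  [seen]
{s0, s1, s2, s3, s4, s5} --1--> {s0, s1, s2, s3, s4, s5}  [seen]
{s0, s1, s2, s3, s4, s5} --2--> {s0, s1, s2, s3, s4, s5}  [seen]
{s0, s1, s2, s4, s5} --0--> {s0, s1, s2, s3, s4, s5}  [seen]
{s0, s1, s2, s4, s5} --1--> {s0, s1, s2, s3, s4, s5}  [seen]
{s0, s1, s2, s4, s5} --2--> {s0, s1, s2, s3, s4, s5}  [seen]
Reachable DFA states: {s0, s5}, {s0, s1, s2, s3, s5}, {s1, s2, s4, s5}, {s0, s1, s2, s3, s4, s5}, {s0, s1, s2, s4, s5}.
{s0, s2, s5} is not among them.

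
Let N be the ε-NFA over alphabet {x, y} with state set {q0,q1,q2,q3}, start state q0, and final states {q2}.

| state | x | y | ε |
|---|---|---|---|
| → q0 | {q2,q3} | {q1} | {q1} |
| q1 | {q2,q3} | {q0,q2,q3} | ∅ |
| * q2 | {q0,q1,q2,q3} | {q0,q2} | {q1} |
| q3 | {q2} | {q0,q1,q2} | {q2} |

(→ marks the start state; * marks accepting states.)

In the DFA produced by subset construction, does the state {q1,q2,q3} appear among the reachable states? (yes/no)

yes

Start state of the DFA: {q0,q1} (ε-closure of the NFA start).
{q0,q1} --x--> {q1,q2,q3}  [new]
{q0,q1} --y--> {q0,q1,q2,q3}  [new]
{q1,q2,q3} --x--> {q0,q1,q2,q3}  [seen]
{q1,q2,q3} --y--> {q0,q1,q2,q3}  [seen]
{q0,q1,q2,q3} --x--> {q0,q1,q2,q3}  [seen]
{q0,q1,q2,q3} --y--> {q0,q1,q2,q3}  [seen]
Reachable DFA states: {q0,q1}, {q1,q2,q3}, {q0,q1,q2,q3}.
{q1,q2,q3} is among them.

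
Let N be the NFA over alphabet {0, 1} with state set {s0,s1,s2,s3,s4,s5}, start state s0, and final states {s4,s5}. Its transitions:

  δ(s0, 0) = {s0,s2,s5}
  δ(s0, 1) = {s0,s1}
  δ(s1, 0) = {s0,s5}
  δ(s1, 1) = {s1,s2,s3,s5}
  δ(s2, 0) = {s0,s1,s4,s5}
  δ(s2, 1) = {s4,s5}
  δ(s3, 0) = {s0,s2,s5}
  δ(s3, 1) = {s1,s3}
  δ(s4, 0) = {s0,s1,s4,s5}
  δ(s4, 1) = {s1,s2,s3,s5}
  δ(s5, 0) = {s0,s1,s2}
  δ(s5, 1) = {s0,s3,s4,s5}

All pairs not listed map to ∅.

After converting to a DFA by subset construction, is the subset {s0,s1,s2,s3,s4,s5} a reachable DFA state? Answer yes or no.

yes

Start state of the DFA: {s0}.
{s0} --0--> {s0,s2,s5}  [new]
{s0} --1--> {s0,s1}  [new]
{s0,s2,s5} --0--> {s0,s1,s2,s4,s5}  [new]
{s0,s2,s5} --1--> {s0,s1,s3,s4,s5}  [new]
{s0,s1} --0--> {s0,s2,s5}  [seen]
{s0,s1} --1--> {s0,s1,s2,s3,s5}  [new]
{s0,s1,s2,s4,s5} --0--> {s0,s1,s2,s4,s5}  [seen]
{s0,s1,s2,s4,s5} --1--> {s0,s1,s2,s3,s4,s5}  [new]
{s0,s1,s3,s4,s5} --0--> {s0,s1,s2,s4,s5}  [seen]
{s0,s1,s3,s4,s5} --1--> {s0,s1,s2,s3,s4,s5}  [seen]
{s0,s1,s2,s3,s5} --0--> {s0,s1,s2,s4,s5}  [seen]
{s0,s1,s2,s3,s5} --1--> {s0,s1,s2,s3,s4,s5}  [seen]
{s0,s1,s2,s3,s4,s5} --0--> {s0,s1,s2,s4,s5}  [seen]
{s0,s1,s2,s3,s4,s5} --1--> {s0,s1,s2,s3,s4,s5}  [seen]
Reachable DFA states: {s0}, {s0,s2,s5}, {s0,s1}, {s0,s1,s2,s4,s5}, {s0,s1,s3,s4,s5}, {s0,s1,s2,s3,s5}, {s0,s1,s2,s3,s4,s5}.
{s0,s1,s2,s3,s4,s5} is among them.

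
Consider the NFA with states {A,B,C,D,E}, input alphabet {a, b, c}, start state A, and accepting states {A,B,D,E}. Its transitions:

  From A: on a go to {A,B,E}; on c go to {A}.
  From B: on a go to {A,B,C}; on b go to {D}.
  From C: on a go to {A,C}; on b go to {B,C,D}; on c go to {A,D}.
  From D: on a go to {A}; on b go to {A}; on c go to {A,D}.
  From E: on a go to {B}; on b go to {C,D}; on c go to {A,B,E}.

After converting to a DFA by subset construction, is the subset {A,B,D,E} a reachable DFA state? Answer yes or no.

yes

Start state of the DFA: {A}.
{A} --a--> {A,B,E}  [new]
{A} --b--> ∅  [new]
{A} --c--> {A}  [seen]
{A,B,E} --a--> {A,B,C,E}  [new]
{A,B,E} --b--> {C,D}  [new]
{A,B,E} --c--> {A,B,E}  [seen]
∅ --a--> ∅  [seen]
∅ --b--> ∅  [seen]
∅ --c--> ∅  [seen]
{A,B,C,E} --a--> {A,B,C,E}  [seen]
{A,B,C,E} --b--> {B,C,D}  [new]
{A,B,C,E} --c--> {A,B,D,E}  [new]
{C,D} --a--> {A,C}  [new]
{C,D} --b--> {A,B,C,D}  [new]
{C,D} --c--> {A,D}  [new]
{B,C,D} --a--> {A,B,C}  [new]
{B,C,D} --b--> {A,B,C,D}  [seen]
{B,C,D} --c--> {A,D}  [seen]
{A,B,D,E} --a--> {A,B,C,E}  [seen]
{A,B,D,E} --b--> {A,C,D}  [new]
{A,B,D,E} --c--> {A,B,D,E}  [seen]
{A,C} --a--> {A,B,C,E}  [seen]
{A,C} --b--> {B,C,D}  [seen]
{A,C} --c--> {A,D}  [seen]
{A,B,C,D} --a--> {A,B,C,E}  [seen]
{A,B,C,D} --b--> {A,B,C,D}  [seen]
{A,B,C,D} --c--> {A,D}  [seen]
{A,D} --a--> {A,B,E}  [seen]
{A,D} --b--> {A}  [seen]
{A,D} --c--> {A,D}  [seen]
{A,B,C} --a--> {A,B,C,E}  [seen]
{A,B,C} --b--> {B,C,D}  [seen]
{A,B,C} --c--> {A,D}  [seen]
{A,C,D} --a--> {A,B,C,E}  [seen]
{A,C,D} --b--> {A,B,C,D}  [seen]
{A,C,D} --c--> {A,D}  [seen]
Reachable DFA states: {A}, {A,B,E}, ∅, {A,B,C,E}, {C,D}, {B,C,D}, {A,B,D,E}, {A,C}, {A,B,C,D}, {A,D}, {A,B,C}, {A,C,D}.
{A,B,D,E} is among them.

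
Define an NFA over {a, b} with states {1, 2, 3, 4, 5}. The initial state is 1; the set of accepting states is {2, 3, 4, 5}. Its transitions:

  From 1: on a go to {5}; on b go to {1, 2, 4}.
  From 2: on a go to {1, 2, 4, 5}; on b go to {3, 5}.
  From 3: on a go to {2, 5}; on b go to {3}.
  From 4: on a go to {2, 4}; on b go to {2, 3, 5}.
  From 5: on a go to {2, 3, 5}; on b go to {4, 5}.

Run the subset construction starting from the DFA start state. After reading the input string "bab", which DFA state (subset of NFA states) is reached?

{1, 2, 3, 4, 5}

Start: {1}.
δ(1,b) = {1, 2, 4}.
Union: {1, 2, 4}.
After b: {1, 2, 4}.
δ(1,a) = {5}; δ(2,a) = {1, 2, 4, 5}; δ(4,a) = {2, 4}.
Union: {1, 2, 4, 5}.
After a: {1, 2, 4, 5}.
δ(1,b) = {1, 2, 4}; δ(2,b) = {3, 5}; δ(4,b) = {2, 3, 5}; δ(5,b) = {4, 5}.
Union: {1, 2, 3, 4, 5}.
After b: {1, 2, 3, 4, 5}.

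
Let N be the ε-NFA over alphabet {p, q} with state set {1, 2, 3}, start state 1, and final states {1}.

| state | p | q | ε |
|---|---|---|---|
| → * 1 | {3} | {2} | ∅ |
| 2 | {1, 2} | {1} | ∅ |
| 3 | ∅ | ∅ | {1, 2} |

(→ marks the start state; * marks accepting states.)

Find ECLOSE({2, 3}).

Begin with {2, 3}.
3 →ε {1, 2}; add 1.
ε-closure = {1, 2, 3}.

{1, 2, 3}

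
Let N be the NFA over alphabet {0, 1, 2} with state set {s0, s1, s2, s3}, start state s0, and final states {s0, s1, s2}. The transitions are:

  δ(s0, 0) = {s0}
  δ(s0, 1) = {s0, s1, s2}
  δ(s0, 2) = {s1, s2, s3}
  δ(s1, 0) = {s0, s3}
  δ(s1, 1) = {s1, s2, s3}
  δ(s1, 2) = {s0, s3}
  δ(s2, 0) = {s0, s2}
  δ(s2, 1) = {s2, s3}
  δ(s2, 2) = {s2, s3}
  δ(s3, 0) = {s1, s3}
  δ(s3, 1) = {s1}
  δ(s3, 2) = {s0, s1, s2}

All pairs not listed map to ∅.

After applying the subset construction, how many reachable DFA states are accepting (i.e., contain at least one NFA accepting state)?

5

Start state of the DFA: {s0}.
{s0} --0--> {s0}  [seen]
{s0} --1--> {s0, s1, s2}  [new]
{s0} --2--> {s1, s2, s3}  [new]
{s0, s1, s2} --0--> {s0, s2, s3}  [new]
{s0, s1, s2} --1--> {s0, s1, s2, s3}  [new]
{s0, s1, s2} --2--> {s0, s1, s2, s3}  [seen]
{s1, s2, s3} --0--> {s0, s1, s2, s3}  [seen]
{s1, s2, s3} --1--> {s1, s2, s3}  [seen]
{s1, s2, s3} --2--> {s0, s1, s2, s3}  [seen]
{s0, s2, s3} --0--> {s0, s1, s2, s3}  [seen]
{s0, s2, s3} --1--> {s0, s1, s2, s3}  [seen]
{s0, s2, s3} --2--> {s0, s1, s2, s3}  [seen]
{s0, s1, s2, s3} --0--> {s0, s1, s2, s3}  [seen]
{s0, s1, s2, s3} --1--> {s0, s1, s2, s3}  [seen]
{s0, s1, s2, s3} --2--> {s0, s1, s2, s3}  [seen]
Reachable DFA states: {s0}, {s0, s1, s2}, {s1, s2, s3}, {s0, s2, s3}, {s0, s1, s2, s3}.
Accepting DFA states (contain an NFA accepting state): {s0}, {s0, s1, s2}, {s1, s2, s3}, {s0, s2, s3}, {s0, s1, s2, s3}.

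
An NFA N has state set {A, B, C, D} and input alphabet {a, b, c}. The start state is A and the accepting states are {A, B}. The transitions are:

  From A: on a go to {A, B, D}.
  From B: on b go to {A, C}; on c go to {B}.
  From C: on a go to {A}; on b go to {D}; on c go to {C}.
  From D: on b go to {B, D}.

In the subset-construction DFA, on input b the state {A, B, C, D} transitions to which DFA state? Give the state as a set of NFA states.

{A, B, C, D}

δ(A,b) = ∅; δ(B,b) = {A, C}; δ(C,b) = {D}; δ(D,b) = {B, D}.
Union: {A, B, C, D}.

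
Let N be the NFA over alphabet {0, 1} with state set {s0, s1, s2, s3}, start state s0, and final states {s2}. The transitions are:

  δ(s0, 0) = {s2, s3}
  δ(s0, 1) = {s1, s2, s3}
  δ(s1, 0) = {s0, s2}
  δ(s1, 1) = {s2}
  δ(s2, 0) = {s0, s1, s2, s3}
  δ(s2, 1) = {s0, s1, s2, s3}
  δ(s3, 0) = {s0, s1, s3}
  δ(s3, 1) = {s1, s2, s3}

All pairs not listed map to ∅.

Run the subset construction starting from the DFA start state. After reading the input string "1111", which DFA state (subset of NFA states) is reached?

{s0, s1, s2, s3}

Start: {s0}.
δ(s0,1) = {s1, s2, s3}.
Union: {s1, s2, s3}.
After 1: {s1, s2, s3}.
δ(s1,1) = {s2}; δ(s2,1) = {s0, s1, s2, s3}; δ(s3,1) = {s1, s2, s3}.
Union: {s0, s1, s2, s3}.
After 1: {s0, s1, s2, s3}.
δ(s0,1) = {s1, s2, s3}; δ(s1,1) = {s2}; δ(s2,1) = {s0, s1, s2, s3}; δ(s3,1) = {s1, s2, s3}.
Union: {s0, s1, s2, s3}.
After 1: {s0, s1, s2, s3}.
δ(s0,1) = {s1, s2, s3}; δ(s1,1) = {s2}; δ(s2,1) = {s0, s1, s2, s3}; δ(s3,1) = {s1, s2, s3}.
Union: {s0, s1, s2, s3}.
After 1: {s0, s1, s2, s3}.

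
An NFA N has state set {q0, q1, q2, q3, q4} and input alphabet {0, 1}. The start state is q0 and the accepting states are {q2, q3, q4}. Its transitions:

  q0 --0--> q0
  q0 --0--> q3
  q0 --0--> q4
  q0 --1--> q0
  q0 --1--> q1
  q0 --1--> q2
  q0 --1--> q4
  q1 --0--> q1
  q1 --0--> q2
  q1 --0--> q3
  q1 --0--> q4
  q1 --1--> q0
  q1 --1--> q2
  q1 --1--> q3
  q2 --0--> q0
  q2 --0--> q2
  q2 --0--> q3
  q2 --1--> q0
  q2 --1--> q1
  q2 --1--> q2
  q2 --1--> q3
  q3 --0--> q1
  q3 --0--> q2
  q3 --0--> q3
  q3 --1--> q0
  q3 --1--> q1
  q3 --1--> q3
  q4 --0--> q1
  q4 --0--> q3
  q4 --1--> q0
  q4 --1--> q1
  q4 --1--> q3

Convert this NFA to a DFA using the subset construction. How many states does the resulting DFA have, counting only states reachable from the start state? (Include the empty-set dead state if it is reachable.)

Start state of the DFA: {q0}.
{q0} --0--> {q0, q3, q4}  [new]
{q0} --1--> {q0, q1, q2, q4}  [new]
{q0, q3, q4} --0--> {q0, q1, q2, q3, q4}  [new]
{q0, q3, q4} --1--> {q0, q1, q2, q3, q4}  [seen]
{q0, q1, q2, q4} --0--> {q0, q1, q2, q3, q4}  [seen]
{q0, q1, q2, q4} --1--> {q0, q1, q2, q3, q4}  [seen]
{q0, q1, q2, q3, q4} --0--> {q0, q1, q2, q3, q4}  [seen]
{q0, q1, q2, q3, q4} --1--> {q0, q1, q2, q3, q4}  [seen]
Reachable DFA states: {q0}, {q0, q3, q4}, {q0, q1, q2, q4}, {q0, q1, q2, q3, q4}.

4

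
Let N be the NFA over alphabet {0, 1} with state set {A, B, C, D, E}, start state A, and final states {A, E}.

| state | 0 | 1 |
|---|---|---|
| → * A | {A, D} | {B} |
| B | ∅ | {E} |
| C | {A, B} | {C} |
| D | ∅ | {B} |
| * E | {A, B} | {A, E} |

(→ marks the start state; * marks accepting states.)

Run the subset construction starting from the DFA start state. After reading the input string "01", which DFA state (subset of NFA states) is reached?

Start: {A}.
δ(A,0) = {A, D}.
Union: {A, D}.
After 0: {A, D}.
δ(A,1) = {B}; δ(D,1) = {B}.
Union: {B}.
After 1: {B}.

{B}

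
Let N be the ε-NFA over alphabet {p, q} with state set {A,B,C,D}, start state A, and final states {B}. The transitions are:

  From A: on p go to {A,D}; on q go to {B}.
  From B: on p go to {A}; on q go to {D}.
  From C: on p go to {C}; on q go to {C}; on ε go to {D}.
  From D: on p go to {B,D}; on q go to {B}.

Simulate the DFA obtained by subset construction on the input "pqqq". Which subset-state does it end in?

{B}

Start: {A}.
δ(A,p) = {A,D}.
Union: {A,D}.
After p: {A,D}.
δ(A,q) = {B}; δ(D,q) = {B}.
Union: {B}.
After q: {B}.
δ(B,q) = {D}.
Union: {D}.
After q: {D}.
δ(D,q) = {B}.
Union: {B}.
After q: {B}.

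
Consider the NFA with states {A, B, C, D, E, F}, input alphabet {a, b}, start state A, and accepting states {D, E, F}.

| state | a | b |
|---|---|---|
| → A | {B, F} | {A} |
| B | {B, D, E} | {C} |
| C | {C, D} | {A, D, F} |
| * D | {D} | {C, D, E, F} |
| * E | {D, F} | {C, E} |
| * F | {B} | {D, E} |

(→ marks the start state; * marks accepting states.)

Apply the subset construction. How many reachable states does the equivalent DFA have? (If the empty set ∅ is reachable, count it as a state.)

12

Start state of the DFA: {A}.
{A} --a--> {B, F}  [new]
{A} --b--> {A}  [seen]
{B, F} --a--> {B, D, E}  [new]
{B, F} --b--> {C, D, E}  [new]
{B, D, E} --a--> {B, D, E, F}  [new]
{B, D, E} --b--> {C, D, E, F}  [new]
{C, D, E} --a--> {C, D, F}  [new]
{C, D, E} --b--> {A, C, D, E, F}  [new]
{B, D, E, F} --a--> {B, D, E, F}  [seen]
{B, D, E, F} --b--> {C, D, E, F}  [seen]
{C, D, E, F} --a--> {B, C, D, F}  [new]
{C, D, E, F} --b--> {A, C, D, E, F}  [seen]
{C, D, F} --a--> {B, C, D}  [new]
{C, D, F} --b--> {A, C, D, E, F}  [seen]
{A, C, D, E, F} --a--> {B, C, D, F}  [seen]
{A, C, D, E, F} --b--> {A, C, D, E, F}  [seen]
{B, C, D, F} --a--> {B, C, D, E}  [new]
{B, C, D, F} --b--> {A, C, D, E, F}  [seen]
{B, C, D} --a--> {B, C, D, E}  [seen]
{B, C, D} --b--> {A, C, D, E, F}  [seen]
{B, C, D, E} --a--> {B, C, D, E, F}  [new]
{B, C, D, E} --b--> {A, C, D, E, F}  [seen]
{B, C, D, E, F} --a--> {B, C, D, E, F}  [seen]
{B, C, D, E, F} --b--> {A, C, D, E, F}  [seen]
Reachable DFA states: {A}, {B, F}, {B, D, E}, {C, D, E}, {B, D, E, F}, {C, D, E, F}, {C, D, F}, {A, C, D, E, F}, {B, C, D, F}, {B, C, D}, {B, C, D, E}, {B, C, D, E, F}.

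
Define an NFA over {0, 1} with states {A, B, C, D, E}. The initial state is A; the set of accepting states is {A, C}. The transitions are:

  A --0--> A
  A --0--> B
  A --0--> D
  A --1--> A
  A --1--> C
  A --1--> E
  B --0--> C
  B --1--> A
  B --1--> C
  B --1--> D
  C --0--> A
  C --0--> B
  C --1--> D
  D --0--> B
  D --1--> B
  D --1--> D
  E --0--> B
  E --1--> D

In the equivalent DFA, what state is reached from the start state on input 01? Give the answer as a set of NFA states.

Start: {A}.
δ(A,0) = {A, B, D}.
Union: {A, B, D}.
After 0: {A, B, D}.
δ(A,1) = {A, C, E}; δ(B,1) = {A, C, D}; δ(D,1) = {B, D}.
Union: {A, B, C, D, E}.
After 1: {A, B, C, D, E}.

{A, B, C, D, E}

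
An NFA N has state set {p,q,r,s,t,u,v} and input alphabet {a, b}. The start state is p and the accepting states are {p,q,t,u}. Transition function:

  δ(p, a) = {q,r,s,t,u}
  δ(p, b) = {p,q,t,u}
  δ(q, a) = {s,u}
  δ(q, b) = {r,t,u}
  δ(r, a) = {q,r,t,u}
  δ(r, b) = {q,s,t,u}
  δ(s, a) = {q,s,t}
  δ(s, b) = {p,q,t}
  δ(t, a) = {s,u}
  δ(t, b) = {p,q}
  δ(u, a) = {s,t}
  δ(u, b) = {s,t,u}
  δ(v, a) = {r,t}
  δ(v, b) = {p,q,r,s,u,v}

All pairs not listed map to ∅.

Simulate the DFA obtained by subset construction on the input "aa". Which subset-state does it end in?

Start: {p}.
δ(p,a) = {q,r,s,t,u}.
Union: {q,r,s,t,u}.
After a: {q,r,s,t,u}.
δ(q,a) = {s,u}; δ(r,a) = {q,r,t,u}; δ(s,a) = {q,s,t}; δ(t,a) = {s,u}; δ(u,a) = {s,t}.
Union: {q,r,s,t,u}.
After a: {q,r,s,t,u}.

{q,r,s,t,u}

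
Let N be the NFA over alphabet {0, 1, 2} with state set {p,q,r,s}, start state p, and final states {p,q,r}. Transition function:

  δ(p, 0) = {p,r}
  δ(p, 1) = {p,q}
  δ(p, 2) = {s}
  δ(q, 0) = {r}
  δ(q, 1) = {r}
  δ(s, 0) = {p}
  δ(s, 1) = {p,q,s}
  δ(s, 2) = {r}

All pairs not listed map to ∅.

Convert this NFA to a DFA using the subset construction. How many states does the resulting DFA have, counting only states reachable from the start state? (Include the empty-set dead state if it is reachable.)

Start state of the DFA: {p}.
{p} --0--> {p,r}  [new]
{p} --1--> {p,q}  [new]
{p} --2--> {s}  [new]
{p,r} --0--> {p,r}  [seen]
{p,r} --1--> {p,q}  [seen]
{p,r} --2--> {s}  [seen]
{p,q} --0--> {p,r}  [seen]
{p,q} --1--> {p,q,r}  [new]
{p,q} --2--> {s}  [seen]
{s} --0--> {p}  [seen]
{s} --1--> {p,q,s}  [new]
{s} --2--> {r}  [new]
{p,q,r} --0--> {p,r}  [seen]
{p,q,r} --1--> {p,q,r}  [seen]
{p,q,r} --2--> {s}  [seen]
{p,q,s} --0--> {p,r}  [seen]
{p,q,s} --1--> {p,q,r,s}  [new]
{p,q,s} --2--> {r,s}  [new]
{r} --0--> ∅  [new]
{r} --1--> ∅  [seen]
{r} --2--> ∅  [seen]
{p,q,r,s} --0--> {p,r}  [seen]
{p,q,r,s} --1--> {p,q,r,s}  [seen]
{p,q,r,s} --2--> {r,s}  [seen]
{r,s} --0--> {p}  [seen]
{r,s} --1--> {p,q,s}  [seen]
{r,s} --2--> {r}  [seen]
∅ --0--> ∅  [seen]
∅ --1--> ∅  [seen]
∅ --2--> ∅  [seen]
Reachable DFA states: {p}, {p,r}, {p,q}, {s}, {p,q,r}, {p,q,s}, {r}, {p,q,r,s}, {r,s}, ∅.

10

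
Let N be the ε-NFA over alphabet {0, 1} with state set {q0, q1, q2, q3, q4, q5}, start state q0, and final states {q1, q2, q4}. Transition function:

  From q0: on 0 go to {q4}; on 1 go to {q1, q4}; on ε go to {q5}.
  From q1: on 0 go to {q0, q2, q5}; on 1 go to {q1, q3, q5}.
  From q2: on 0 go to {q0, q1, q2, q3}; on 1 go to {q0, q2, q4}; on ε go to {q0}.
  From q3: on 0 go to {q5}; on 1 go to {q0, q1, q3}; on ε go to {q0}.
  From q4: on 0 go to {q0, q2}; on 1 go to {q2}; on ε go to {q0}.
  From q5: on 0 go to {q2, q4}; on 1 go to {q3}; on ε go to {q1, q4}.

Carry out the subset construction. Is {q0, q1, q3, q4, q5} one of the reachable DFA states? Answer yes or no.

no

Start state of the DFA: {q0, q1, q4, q5} (ε-closure of the NFA start).
{q0, q1, q4, q5} --0--> {q0, q1, q2, q4, q5}  [new]
{q0, q1, q4, q5} --1--> {q0, q1, q2, q3, q4, q5}  [new]
{q0, q1, q2, q4, q5} --0--> {q0, q1, q2, q3, q4, q5}  [seen]
{q0, q1, q2, q4, q5} --1--> {q0, q1, q2, q3, q4, q5}  [seen]
{q0, q1, q2, q3, q4, q5} --0--> {q0, q1, q2, q3, q4, q5}  [seen]
{q0, q1, q2, q3, q4, q5} --1--> {q0, q1, q2, q3, q4, q5}  [seen]
Reachable DFA states: {q0, q1, q4, q5}, {q0, q1, q2, q4, q5}, {q0, q1, q2, q3, q4, q5}.
{q0, q1, q3, q4, q5} is not among them.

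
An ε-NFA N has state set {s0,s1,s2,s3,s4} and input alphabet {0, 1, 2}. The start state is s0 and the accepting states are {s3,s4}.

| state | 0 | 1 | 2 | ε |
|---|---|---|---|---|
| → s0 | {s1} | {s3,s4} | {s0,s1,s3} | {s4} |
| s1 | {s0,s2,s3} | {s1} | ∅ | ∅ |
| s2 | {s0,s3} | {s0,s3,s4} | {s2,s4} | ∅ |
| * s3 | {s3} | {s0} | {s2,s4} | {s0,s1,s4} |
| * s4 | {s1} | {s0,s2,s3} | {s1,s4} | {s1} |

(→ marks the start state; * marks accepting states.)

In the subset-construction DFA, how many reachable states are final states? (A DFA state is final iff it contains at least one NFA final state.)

3

Start state of the DFA: {s0,s1,s4} (ε-closure of the NFA start).
{s0,s1,s4} --0--> {s0,s1,s2,s3,s4}  [new]
{s0,s1,s4} --1--> {s0,s1,s2,s3,s4}  [seen]
{s0,s1,s4} --2--> {s0,s1,s3,s4}  [new]
{s0,s1,s2,s3,s4} --0--> {s0,s1,s2,s3,s4}  [seen]
{s0,s1,s2,s3,s4} --1--> {s0,s1,s2,s3,s4}  [seen]
{s0,s1,s2,s3,s4} --2--> {s0,s1,s2,s3,s4}  [seen]
{s0,s1,s3,s4} --0--> {s0,s1,s2,s3,s4}  [seen]
{s0,s1,s3,s4} --1--> {s0,s1,s2,s3,s4}  [seen]
{s0,s1,s3,s4} --2--> {s0,s1,s2,s3,s4}  [seen]
Reachable DFA states: {s0,s1,s4}, {s0,s1,s2,s3,s4}, {s0,s1,s3,s4}.
Accepting DFA states (contain an NFA accepting state): {s0,s1,s4}, {s0,s1,s2,s3,s4}, {s0,s1,s3,s4}.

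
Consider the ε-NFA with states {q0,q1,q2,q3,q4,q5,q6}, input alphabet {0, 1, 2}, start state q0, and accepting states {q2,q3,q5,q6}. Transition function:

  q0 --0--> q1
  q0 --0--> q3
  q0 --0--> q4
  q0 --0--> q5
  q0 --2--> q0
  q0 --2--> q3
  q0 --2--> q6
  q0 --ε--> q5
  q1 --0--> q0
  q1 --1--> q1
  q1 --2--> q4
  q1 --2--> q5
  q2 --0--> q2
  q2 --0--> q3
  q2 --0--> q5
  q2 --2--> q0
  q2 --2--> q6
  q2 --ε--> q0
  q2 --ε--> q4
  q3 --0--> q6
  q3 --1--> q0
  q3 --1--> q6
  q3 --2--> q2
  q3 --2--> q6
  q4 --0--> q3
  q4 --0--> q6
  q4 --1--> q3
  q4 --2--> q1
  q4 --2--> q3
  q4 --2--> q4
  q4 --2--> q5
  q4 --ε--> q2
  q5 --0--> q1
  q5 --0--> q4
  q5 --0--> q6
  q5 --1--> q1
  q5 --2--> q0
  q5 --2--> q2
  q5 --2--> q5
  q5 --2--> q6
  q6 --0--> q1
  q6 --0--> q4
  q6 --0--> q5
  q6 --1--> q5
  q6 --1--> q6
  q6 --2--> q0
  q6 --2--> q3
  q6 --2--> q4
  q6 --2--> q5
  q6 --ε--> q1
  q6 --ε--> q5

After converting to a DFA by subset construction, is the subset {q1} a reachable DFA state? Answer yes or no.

Start state of the DFA: {q0,q5} (ε-closure of the NFA start).
{q0,q5} --0--> {q0,q1,q2,q3,q4,q5,q6}  [new]
{q0,q5} --1--> {q1}  [new]
{q0,q5} --2--> {q0,q1,q2,q3,q4,q5,q6}  [seen]
{q0,q1,q2,q3,q4,q5,q6} --0--> {q0,q1,q2,q3,q4,q5,q6}  [seen]
{q0,q1,q2,q3,q4,q5,q6} --1--> {q0,q1,q3,q5,q6}  [new]
{q0,q1,q2,q3,q4,q5,q6} --2--> {q0,q1,q2,q3,q4,q5,q6}  [seen]
{q1} --0--> {q0,q5}  [seen]
{q1} --1--> {q1}  [seen]
{q1} --2--> {q0,q2,q4,q5}  [new]
{q0,q1,q3,q5,q6} --0--> {q0,q1,q2,q3,q4,q5,q6}  [seen]
{q0,q1,q3,q5,q6} --1--> {q0,q1,q5,q6}  [new]
{q0,q1,q3,q5,q6} --2--> {q0,q1,q2,q3,q4,q5,q6}  [seen]
{q0,q2,q4,q5} --0--> {q0,q1,q2,q3,q4,q5,q6}  [seen]
{q0,q2,q4,q5} --1--> {q1,q3}  [new]
{q0,q2,q4,q5} --2--> {q0,q1,q2,q3,q4,q5,q6}  [seen]
{q0,q1,q5,q6} --0--> {q0,q1,q2,q3,q4,q5,q6}  [seen]
{q0,q1,q5,q6} --1--> {q1,q5,q6}  [new]
{q0,q1,q5,q6} --2--> {q0,q1,q2,q3,q4,q5,q6}  [seen]
{q1,q3} --0--> {q0,q1,q5,q6}  [seen]
{q1,q3} --1--> {q0,q1,q5,q6}  [seen]
{q1,q3} --2--> {q0,q1,q2,q4,q5,q6}  [new]
{q1,q5,q6} --0--> {q0,q1,q2,q4,q5,q6}  [seen]
{q1,q5,q6} --1--> {q1,q5,q6}  [seen]
{q1,q5,q6} --2--> {q0,q1,q2,q3,q4,q5,q6}  [seen]
{q0,q1,q2,q4,q5,q6} --0--> {q0,q1,q2,q3,q4,q5,q6}  [seen]
{q0,q1,q2,q4,q5,q6} --1--> {q1,q3,q5,q6}  [new]
{q0,q1,q2,q4,q5,q6} --2--> {q0,q1,q2,q3,q4,q5,q6}  [seen]
{q1,q3,q5,q6} --0--> {q0,q1,q2,q4,q5,q6}  [seen]
{q1,q3,q5,q6} --1--> {q0,q1,q5,q6}  [seen]
{q1,q3,q5,q6} --2--> {q0,q1,q2,q3,q4,q5,q6}  [seen]
Reachable DFA states: {q0,q5}, {q0,q1,q2,q3,q4,q5,q6}, {q1}, {q0,q1,q3,q5,q6}, {q0,q2,q4,q5}, {q0,q1,q5,q6}, {q1,q3}, {q1,q5,q6}, {q0,q1,q2,q4,q5,q6}, {q1,q3,q5,q6}.
{q1} is among them.

yes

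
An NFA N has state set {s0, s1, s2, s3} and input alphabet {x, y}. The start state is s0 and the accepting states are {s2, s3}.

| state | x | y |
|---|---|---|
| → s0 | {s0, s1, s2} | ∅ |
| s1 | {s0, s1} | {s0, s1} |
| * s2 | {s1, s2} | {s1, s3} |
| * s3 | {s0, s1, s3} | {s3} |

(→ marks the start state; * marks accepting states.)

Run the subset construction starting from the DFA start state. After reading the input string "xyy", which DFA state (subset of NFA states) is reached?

Start: {s0}.
δ(s0,x) = {s0, s1, s2}.
Union: {s0, s1, s2}.
After x: {s0, s1, s2}.
δ(s0,y) = ∅; δ(s1,y) = {s0, s1}; δ(s2,y) = {s1, s3}.
Union: {s0, s1, s3}.
After y: {s0, s1, s3}.
δ(s0,y) = ∅; δ(s1,y) = {s0, s1}; δ(s3,y) = {s3}.
Union: {s0, s1, s3}.
After y: {s0, s1, s3}.

{s0, s1, s3}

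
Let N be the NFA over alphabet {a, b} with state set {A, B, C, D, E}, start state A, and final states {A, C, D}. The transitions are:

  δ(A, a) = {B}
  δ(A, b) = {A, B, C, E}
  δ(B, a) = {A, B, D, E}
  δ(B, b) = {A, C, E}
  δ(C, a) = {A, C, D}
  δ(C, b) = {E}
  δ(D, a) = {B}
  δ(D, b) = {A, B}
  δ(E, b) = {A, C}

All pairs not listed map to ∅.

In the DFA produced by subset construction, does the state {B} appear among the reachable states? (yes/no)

Start state of the DFA: {A}.
{A} --a--> {B}  [new]
{A} --b--> {A, B, C, E}  [new]
{B} --a--> {A, B, D, E}  [new]
{B} --b--> {A, C, E}  [new]
{A, B, C, E} --a--> {A, B, C, D, E}  [new]
{A, B, C, E} --b--> {A, B, C, E}  [seen]
{A, B, D, E} --a--> {A, B, D, E}  [seen]
{A, B, D, E} --b--> {A, B, C, E}  [seen]
{A, C, E} --a--> {A, B, C, D}  [new]
{A, C, E} --b--> {A, B, C, E}  [seen]
{A, B, C, D, E} --a--> {A, B, C, D, E}  [seen]
{A, B, C, D, E} --b--> {A, B, C, E}  [seen]
{A, B, C, D} --a--> {A, B, C, D, E}  [seen]
{A, B, C, D} --b--> {A, B, C, E}  [seen]
Reachable DFA states: {A}, {B}, {A, B, C, E}, {A, B, D, E}, {A, C, E}, {A, B, C, D, E}, {A, B, C, D}.
{B} is among them.

yes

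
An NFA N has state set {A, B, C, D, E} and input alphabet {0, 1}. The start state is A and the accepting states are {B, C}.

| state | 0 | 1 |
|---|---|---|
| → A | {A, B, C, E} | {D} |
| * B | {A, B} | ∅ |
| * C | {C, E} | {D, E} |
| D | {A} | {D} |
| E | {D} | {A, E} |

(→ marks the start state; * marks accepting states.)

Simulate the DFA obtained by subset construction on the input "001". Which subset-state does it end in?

Start: {A}.
δ(A,0) = {A, B, C, E}.
Union: {A, B, C, E}.
After 0: {A, B, C, E}.
δ(A,0) = {A, B, C, E}; δ(B,0) = {A, B}; δ(C,0) = {C, E}; δ(E,0) = {D}.
Union: {A, B, C, D, E}.
After 0: {A, B, C, D, E}.
δ(A,1) = {D}; δ(B,1) = ∅; δ(C,1) = {D, E}; δ(D,1) = {D}; δ(E,1) = {A, E}.
Union: {A, D, E}.
After 1: {A, D, E}.

{A, D, E}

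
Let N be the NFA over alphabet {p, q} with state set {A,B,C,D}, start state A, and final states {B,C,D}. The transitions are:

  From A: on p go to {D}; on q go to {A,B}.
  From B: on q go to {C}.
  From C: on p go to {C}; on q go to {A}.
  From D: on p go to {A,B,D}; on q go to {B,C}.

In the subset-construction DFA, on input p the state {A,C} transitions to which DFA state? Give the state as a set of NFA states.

{C,D}

δ(A,p) = {D}; δ(C,p) = {C}.
Union: {C,D}.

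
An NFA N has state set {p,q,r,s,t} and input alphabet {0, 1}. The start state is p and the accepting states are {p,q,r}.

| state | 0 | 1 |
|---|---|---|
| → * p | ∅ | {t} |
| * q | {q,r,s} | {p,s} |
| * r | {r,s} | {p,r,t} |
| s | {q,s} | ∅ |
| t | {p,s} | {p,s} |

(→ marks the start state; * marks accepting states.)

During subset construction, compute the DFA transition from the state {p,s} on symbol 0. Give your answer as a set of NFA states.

δ(p,0) = ∅; δ(s,0) = {q,s}.
Union: {q,s}.

{q,s}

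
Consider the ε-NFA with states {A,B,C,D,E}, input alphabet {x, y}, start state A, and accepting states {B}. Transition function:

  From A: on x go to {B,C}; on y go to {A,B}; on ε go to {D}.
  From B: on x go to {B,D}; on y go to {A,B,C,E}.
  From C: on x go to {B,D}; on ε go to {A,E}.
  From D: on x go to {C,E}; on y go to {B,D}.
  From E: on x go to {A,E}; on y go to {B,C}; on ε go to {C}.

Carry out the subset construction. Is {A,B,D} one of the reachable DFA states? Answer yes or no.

Start state of the DFA: {A,D} (ε-closure of the NFA start).
{A,D} --x--> {A,B,C,D,E}  [new]
{A,D} --y--> {A,B,D}  [new]
{A,B,C,D,E} --x--> {A,B,C,D,E}  [seen]
{A,B,C,D,E} --y--> {A,B,C,D,E}  [seen]
{A,B,D} --x--> {A,B,C,D,E}  [seen]
{A,B,D} --y--> {A,B,C,D,E}  [seen]
Reachable DFA states: {A,D}, {A,B,C,D,E}, {A,B,D}.
{A,B,D} is among them.

yes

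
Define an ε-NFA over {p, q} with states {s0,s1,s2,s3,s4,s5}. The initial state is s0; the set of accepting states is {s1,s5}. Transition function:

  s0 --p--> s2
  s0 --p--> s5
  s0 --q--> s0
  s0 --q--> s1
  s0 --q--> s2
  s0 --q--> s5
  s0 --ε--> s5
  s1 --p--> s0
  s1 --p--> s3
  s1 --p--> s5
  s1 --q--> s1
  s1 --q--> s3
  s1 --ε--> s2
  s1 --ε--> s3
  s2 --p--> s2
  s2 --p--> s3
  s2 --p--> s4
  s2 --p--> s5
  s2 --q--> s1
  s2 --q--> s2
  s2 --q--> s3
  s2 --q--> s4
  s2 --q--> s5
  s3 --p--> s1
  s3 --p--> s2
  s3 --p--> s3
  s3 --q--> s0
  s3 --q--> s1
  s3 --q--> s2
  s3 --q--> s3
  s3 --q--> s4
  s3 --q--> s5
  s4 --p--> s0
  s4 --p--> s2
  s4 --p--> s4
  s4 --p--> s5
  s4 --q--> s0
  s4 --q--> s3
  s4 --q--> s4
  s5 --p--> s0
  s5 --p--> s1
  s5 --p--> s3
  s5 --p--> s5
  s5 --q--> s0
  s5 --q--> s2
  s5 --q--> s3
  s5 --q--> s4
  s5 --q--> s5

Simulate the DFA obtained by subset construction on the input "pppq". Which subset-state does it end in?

Start: {s0,s5}.
δ(s0,p) = {s2,s5}; δ(s5,p) = {s0,s1,s3,s5}.
Union: {s0,s1,s2,s3,s5}.
After p: {s0,s1,s2,s3,s5}.
δ(s0,p) = {s2,s5}; δ(s1,p) = {s0,s3,s5}; δ(s2,p) = {s2,s3,s4,s5}; δ(s3,p) = {s1,s2,s3}; δ(s5,p) = {s0,s1,s3,s5}.
Union: {s0,s1,s2,s3,s4,s5}.
After p: {s0,s1,s2,s3,s4,s5}.
δ(s0,p) = {s2,s5}; δ(s1,p) = {s0,s3,s5}; δ(s2,p) = {s2,s3,s4,s5}; δ(s3,p) = {s1,s2,s3}; δ(s4,p) = {s0,s2,s4,s5}; δ(s5,p) = {s0,s1,s3,s5}.
Union: {s0,s1,s2,s3,s4,s5}.
After p: {s0,s1,s2,s3,s4,s5}.
δ(s0,q) = {s0,s1,s2,s5}; δ(s1,q) = {s1,s3}; δ(s2,q) = {s1,s2,s3,s4,s5}; δ(s3,q) = {s0,s1,s2,s3,s4,s5}; δ(s4,q) = {s0,s3,s4}; δ(s5,q) = {s0,s2,s3,s4,s5}.
Union: {s0,s1,s2,s3,s4,s5}.
After q: {s0,s1,s2,s3,s4,s5}.

{s0,s1,s2,s3,s4,s5}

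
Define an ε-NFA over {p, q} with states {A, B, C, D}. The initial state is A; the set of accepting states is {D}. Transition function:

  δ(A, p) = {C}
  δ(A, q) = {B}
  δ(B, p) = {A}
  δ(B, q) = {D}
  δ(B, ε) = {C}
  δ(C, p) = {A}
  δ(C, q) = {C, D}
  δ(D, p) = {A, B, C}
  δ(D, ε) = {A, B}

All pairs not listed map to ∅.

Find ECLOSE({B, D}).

Begin with {B, D}.
B →ε {C}; add C.
D →ε {A, B}; add A.
ε-closure = {A, B, C, D}.

{A, B, C, D}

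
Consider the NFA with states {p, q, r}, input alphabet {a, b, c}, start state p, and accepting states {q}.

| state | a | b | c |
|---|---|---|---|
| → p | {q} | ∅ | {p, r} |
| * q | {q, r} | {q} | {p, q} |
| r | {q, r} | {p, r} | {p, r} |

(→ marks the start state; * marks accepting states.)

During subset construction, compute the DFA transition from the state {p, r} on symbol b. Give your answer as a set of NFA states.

{p, r}

δ(p,b) = ∅; δ(r,b) = {p, r}.
Union: {p, r}.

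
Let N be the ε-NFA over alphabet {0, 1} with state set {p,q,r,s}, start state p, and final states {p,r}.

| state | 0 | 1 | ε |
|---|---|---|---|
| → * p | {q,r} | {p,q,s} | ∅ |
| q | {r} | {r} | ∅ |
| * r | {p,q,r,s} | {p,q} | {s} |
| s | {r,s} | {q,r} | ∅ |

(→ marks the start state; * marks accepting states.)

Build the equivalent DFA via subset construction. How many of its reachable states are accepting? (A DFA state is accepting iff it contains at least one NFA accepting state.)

Start state of the DFA: {p} (ε-closure of the NFA start).
{p} --0--> {q,r,s}  [new]
{p} --1--> {p,q,s}  [new]
{q,r,s} --0--> {p,q,r,s}  [new]
{q,r,s} --1--> {p,q,r,s}  [seen]
{p,q,s} --0--> {q,r,s}  [seen]
{p,q,s} --1--> {p,q,r,s}  [seen]
{p,q,r,s} --0--> {p,q,r,s}  [seen]
{p,q,r,s} --1--> {p,q,r,s}  [seen]
Reachable DFA states: {p}, {q,r,s}, {p,q,s}, {p,q,r,s}.
Accepting DFA states (contain an NFA accepting state): {p}, {q,r,s}, {p,q,s}, {p,q,r,s}.

4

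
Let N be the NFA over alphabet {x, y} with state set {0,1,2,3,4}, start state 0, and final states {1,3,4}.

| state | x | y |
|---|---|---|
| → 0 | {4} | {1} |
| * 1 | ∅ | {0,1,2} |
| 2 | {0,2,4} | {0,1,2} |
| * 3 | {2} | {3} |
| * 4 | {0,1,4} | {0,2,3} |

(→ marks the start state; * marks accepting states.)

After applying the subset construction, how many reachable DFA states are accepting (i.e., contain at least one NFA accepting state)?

Start state of the DFA: {0}.
{0} --x--> {4}  [new]
{0} --y--> {1}  [new]
{4} --x--> {0,1,4}  [new]
{4} --y--> {0,2,3}  [new]
{1} --x--> ∅  [new]
{1} --y--> {0,1,2}  [new]
{0,1,4} --x--> {0,1,4}  [seen]
{0,1,4} --y--> {0,1,2,3}  [new]
{0,2,3} --x--> {0,2,4}  [new]
{0,2,3} --y--> {0,1,2,3}  [seen]
∅ --x--> ∅  [seen]
∅ --y--> ∅  [seen]
{0,1,2} --x--> {0,2,4}  [seen]
{0,1,2} --y--> {0,1,2}  [seen]
{0,1,2,3} --x--> {0,2,4}  [seen]
{0,1,2,3} --y--> {0,1,2,3}  [seen]
{0,2,4} --x--> {0,1,2,4}  [new]
{0,2,4} --y--> {0,1,2,3}  [seen]
{0,1,2,4} --x--> {0,1,2,4}  [seen]
{0,1,2,4} --y--> {0,1,2,3}  [seen]
Reachable DFA states: {0}, {4}, {1}, {0,1,4}, {0,2,3}, ∅, {0,1,2}, {0,1,2,3}, {0,2,4}, {0,1,2,4}.
Accepting DFA states (contain an NFA accepting state): {4}, {1}, {0,1,4}, {0,2,3}, {0,1,2}, {0,1,2,3}, {0,2,4}, {0,1,2,4}.

8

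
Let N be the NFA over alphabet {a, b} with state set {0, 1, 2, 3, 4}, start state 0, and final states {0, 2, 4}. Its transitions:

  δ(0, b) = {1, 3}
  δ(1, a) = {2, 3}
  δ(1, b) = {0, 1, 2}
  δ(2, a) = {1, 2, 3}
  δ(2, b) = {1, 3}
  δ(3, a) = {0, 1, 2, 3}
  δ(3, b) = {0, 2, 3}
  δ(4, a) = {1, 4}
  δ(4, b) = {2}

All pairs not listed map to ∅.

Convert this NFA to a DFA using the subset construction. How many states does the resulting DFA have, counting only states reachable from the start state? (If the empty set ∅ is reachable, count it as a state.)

Start state of the DFA: {0}.
{0} --a--> ∅  [new]
{0} --b--> {1, 3}  [new]
∅ --a--> ∅  [seen]
∅ --b--> ∅  [seen]
{1, 3} --a--> {0, 1, 2, 3}  [new]
{1, 3} --b--> {0, 1, 2, 3}  [seen]
{0, 1, 2, 3} --a--> {0, 1, 2, 3}  [seen]
{0, 1, 2, 3} --b--> {0, 1, 2, 3}  [seen]
Reachable DFA states: {0}, ∅, {1, 3}, {0, 1, 2, 3}.

4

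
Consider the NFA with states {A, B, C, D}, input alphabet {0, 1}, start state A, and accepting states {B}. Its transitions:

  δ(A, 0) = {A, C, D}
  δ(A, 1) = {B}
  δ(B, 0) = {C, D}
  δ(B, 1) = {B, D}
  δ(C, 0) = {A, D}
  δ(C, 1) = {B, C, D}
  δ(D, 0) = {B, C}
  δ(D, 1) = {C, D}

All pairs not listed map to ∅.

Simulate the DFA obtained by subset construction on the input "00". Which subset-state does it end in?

{A, B, C, D}

Start: {A}.
δ(A,0) = {A, C, D}.
Union: {A, C, D}.
After 0: {A, C, D}.
δ(A,0) = {A, C, D}; δ(C,0) = {A, D}; δ(D,0) = {B, C}.
Union: {A, B, C, D}.
After 0: {A, B, C, D}.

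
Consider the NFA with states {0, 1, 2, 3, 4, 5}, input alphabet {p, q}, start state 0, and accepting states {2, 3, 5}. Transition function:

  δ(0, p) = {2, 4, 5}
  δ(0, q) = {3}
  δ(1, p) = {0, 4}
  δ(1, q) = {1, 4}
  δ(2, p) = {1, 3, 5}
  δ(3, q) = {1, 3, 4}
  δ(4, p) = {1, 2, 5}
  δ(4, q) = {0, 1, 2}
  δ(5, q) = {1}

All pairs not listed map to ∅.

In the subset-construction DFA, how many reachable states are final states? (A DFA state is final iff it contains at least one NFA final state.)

9

Start state of the DFA: {0}.
{0} --p--> {2, 4, 5}  [new]
{0} --q--> {3}  [new]
{2, 4, 5} --p--> {1, 2, 3, 5}  [new]
{2, 4, 5} --q--> {0, 1, 2}  [new]
{3} --p--> ∅  [new]
{3} --q--> {1, 3, 4}  [new]
{1, 2, 3, 5} --p--> {0, 1, 3, 4, 5}  [new]
{1, 2, 3, 5} --q--> {1, 3, 4}  [seen]
{0, 1, 2} --p--> {0, 1, 2, 3, 4, 5}  [new]
{0, 1, 2} --q--> {1, 3, 4}  [seen]
∅ --p--> ∅  [seen]
∅ --q--> ∅  [seen]
{1, 3, 4} --p--> {0, 1, 2, 4, 5}  [new]
{1, 3, 4} --q--> {0, 1, 2, 3, 4}  [new]
{0, 1, 3, 4, 5} --p--> {0, 1, 2, 4, 5}  [seen]
{0, 1, 3, 4, 5} --q--> {0, 1, 2, 3, 4}  [seen]
{0, 1, 2, 3, 4, 5} --p--> {0, 1, 2, 3, 4, 5}  [seen]
{0, 1, 2, 3, 4, 5} --q--> {0, 1, 2, 3, 4}  [seen]
{0, 1, 2, 4, 5} --p--> {0, 1, 2, 3, 4, 5}  [seen]
{0, 1, 2, 4, 5} --q--> {0, 1, 2, 3, 4}  [seen]
{0, 1, 2, 3, 4} --p--> {0, 1, 2, 3, 4, 5}  [seen]
{0, 1, 2, 3, 4} --q--> {0, 1, 2, 3, 4}  [seen]
Reachable DFA states: {0}, {2, 4, 5}, {3}, {1, 2, 3, 5}, {0, 1, 2}, ∅, {1, 3, 4}, {0, 1, 3, 4, 5}, {0, 1, 2, 3, 4, 5}, {0, 1, 2, 4, 5}, {0, 1, 2, 3, 4}.
Accepting DFA states (contain an NFA accepting state): {2, 4, 5}, {3}, {1, 2, 3, 5}, {0, 1, 2}, {1, 3, 4}, {0, 1, 3, 4, 5}, {0, 1, 2, 3, 4, 5}, {0, 1, 2, 4, 5}, {0, 1, 2, 3, 4}.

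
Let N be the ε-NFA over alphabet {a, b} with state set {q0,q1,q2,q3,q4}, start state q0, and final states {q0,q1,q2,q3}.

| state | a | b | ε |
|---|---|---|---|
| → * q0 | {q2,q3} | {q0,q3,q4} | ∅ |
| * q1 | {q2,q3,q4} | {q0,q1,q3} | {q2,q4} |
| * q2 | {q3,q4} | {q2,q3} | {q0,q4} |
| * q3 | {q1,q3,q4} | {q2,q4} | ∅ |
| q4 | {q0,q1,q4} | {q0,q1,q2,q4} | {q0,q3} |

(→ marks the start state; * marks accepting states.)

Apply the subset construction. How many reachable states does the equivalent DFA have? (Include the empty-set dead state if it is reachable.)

4

Start state of the DFA: {q0} (ε-closure of the NFA start).
{q0} --a--> {q0,q2,q3,q4}  [new]
{q0} --b--> {q0,q3,q4}  [new]
{q0,q2,q3,q4} --a--> {q0,q1,q2,q3,q4}  [new]
{q0,q2,q3,q4} --b--> {q0,q1,q2,q3,q4}  [seen]
{q0,q3,q4} --a--> {q0,q1,q2,q3,q4}  [seen]
{q0,q3,q4} --b--> {q0,q1,q2,q3,q4}  [seen]
{q0,q1,q2,q3,q4} --a--> {q0,q1,q2,q3,q4}  [seen]
{q0,q1,q2,q3,q4} --b--> {q0,q1,q2,q3,q4}  [seen]
Reachable DFA states: {q0}, {q0,q2,q3,q4}, {q0,q3,q4}, {q0,q1,q2,q3,q4}.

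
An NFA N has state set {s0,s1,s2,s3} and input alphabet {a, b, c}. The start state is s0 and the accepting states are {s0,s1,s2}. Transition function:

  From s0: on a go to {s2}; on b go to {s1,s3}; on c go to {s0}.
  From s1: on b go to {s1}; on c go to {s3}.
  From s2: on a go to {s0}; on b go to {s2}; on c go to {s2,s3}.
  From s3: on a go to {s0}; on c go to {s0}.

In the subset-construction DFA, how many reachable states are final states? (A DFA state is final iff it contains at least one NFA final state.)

10

Start state of the DFA: {s0}.
{s0} --a--> {s2}  [new]
{s0} --b--> {s1,s3}  [new]
{s0} --c--> {s0}  [seen]
{s2} --a--> {s0}  [seen]
{s2} --b--> {s2}  [seen]
{s2} --c--> {s2,s3}  [new]
{s1,s3} --a--> {s0}  [seen]
{s1,s3} --b--> {s1}  [new]
{s1,s3} --c--> {s0,s3}  [new]
{s2,s3} --a--> {s0}  [seen]
{s2,s3} --b--> {s2}  [seen]
{s2,s3} --c--> {s0,s2,s3}  [new]
{s1} --a--> ∅  [new]
{s1} --b--> {s1}  [seen]
{s1} --c--> {s3}  [new]
{s0,s3} --a--> {s0,s2}  [new]
{s0,s3} --b--> {s1,s3}  [seen]
{s0,s3} --c--> {s0}  [seen]
{s0,s2,s3} --a--> {s0,s2}  [seen]
{s0,s2,s3} --b--> {s1,s2,s3}  [new]
{s0,s2,s3} --c--> {s0,s2,s3}  [seen]
∅ --a--> ∅  [seen]
∅ --b--> ∅  [seen]
∅ --c--> ∅  [seen]
{s3} --a--> {s0}  [seen]
{s3} --b--> ∅  [seen]
{s3} --c--> {s0}  [seen]
{s0,s2} --a--> {s0,s2}  [seen]
{s0,s2} --b--> {s1,s2,s3}  [seen]
{s0,s2} --c--> {s0,s2,s3}  [seen]
{s1,s2,s3} --a--> {s0}  [seen]
{s1,s2,s3} --b--> {s1,s2}  [new]
{s1,s2,s3} --c--> {s0,s2,s3}  [seen]
{s1,s2} --a--> {s0}  [seen]
{s1,s2} --b--> {s1,s2}  [seen]
{s1,s2} --c--> {s2,s3}  [seen]
Reachable DFA states: {s0}, {s2}, {s1,s3}, {s2,s3}, {s1}, {s0,s3}, {s0,s2,s3}, ∅, {s3}, {s0,s2}, {s1,s2,s3}, {s1,s2}.
Accepting DFA states (contain an NFA accepting state): {s0}, {s2}, {s1,s3}, {s2,s3}, {s1}, {s0,s3}, {s0,s2,s3}, {s0,s2}, {s1,s2,s3}, {s1,s2}.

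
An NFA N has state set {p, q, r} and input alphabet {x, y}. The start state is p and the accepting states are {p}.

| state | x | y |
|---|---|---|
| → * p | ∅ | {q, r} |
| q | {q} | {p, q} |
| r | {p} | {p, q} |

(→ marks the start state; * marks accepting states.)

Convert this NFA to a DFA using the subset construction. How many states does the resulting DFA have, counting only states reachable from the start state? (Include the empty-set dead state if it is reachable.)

6

Start state of the DFA: {p}.
{p} --x--> ∅  [new]
{p} --y--> {q, r}  [new]
∅ --x--> ∅  [seen]
∅ --y--> ∅  [seen]
{q, r} --x--> {p, q}  [new]
{q, r} --y--> {p, q}  [seen]
{p, q} --x--> {q}  [new]
{p, q} --y--> {p, q, r}  [new]
{q} --x--> {q}  [seen]
{q} --y--> {p, q}  [seen]
{p, q, r} --x--> {p, q}  [seen]
{p, q, r} --y--> {p, q, r}  [seen]
Reachable DFA states: {p}, ∅, {q, r}, {p, q}, {q}, {p, q, r}.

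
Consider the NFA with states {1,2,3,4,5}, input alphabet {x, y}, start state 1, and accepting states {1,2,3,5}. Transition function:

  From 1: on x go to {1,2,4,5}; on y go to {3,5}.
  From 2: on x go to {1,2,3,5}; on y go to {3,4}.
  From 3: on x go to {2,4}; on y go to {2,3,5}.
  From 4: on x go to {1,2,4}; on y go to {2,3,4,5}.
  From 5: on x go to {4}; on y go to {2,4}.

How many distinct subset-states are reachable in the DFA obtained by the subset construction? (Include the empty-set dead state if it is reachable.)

6

Start state of the DFA: {1}.
{1} --x--> {1,2,4,5}  [new]
{1} --y--> {3,5}  [new]
{1,2,4,5} --x--> {1,2,3,4,5}  [new]
{1,2,4,5} --y--> {2,3,4,5}  [new]
{3,5} --x--> {2,4}  [new]
{3,5} --y--> {2,3,4,5}  [seen]
{1,2,3,4,5} --x--> {1,2,3,4,5}  [seen]
{1,2,3,4,5} --y--> {2,3,4,5}  [seen]
{2,3,4,5} --x--> {1,2,3,4,5}  [seen]
{2,3,4,5} --y--> {2,3,4,5}  [seen]
{2,4} --x--> {1,2,3,4,5}  [seen]
{2,4} --y--> {2,3,4,5}  [seen]
Reachable DFA states: {1}, {1,2,4,5}, {3,5}, {1,2,3,4,5}, {2,3,4,5}, {2,4}.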